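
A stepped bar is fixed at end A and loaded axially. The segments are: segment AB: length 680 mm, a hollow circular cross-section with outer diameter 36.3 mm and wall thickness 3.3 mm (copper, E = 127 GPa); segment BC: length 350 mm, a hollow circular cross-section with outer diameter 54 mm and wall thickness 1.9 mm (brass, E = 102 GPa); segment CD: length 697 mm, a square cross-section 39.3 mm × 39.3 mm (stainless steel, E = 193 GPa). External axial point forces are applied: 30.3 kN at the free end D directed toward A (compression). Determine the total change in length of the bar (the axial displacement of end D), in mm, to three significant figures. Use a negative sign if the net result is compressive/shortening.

Internal axial forces (sectioning from the free end, tension +): N_CD = -30.3 kN, N_BC = -30.3 kN, N_AB = -30.3 kN.
A_AB = 342.1 mm².
A_BC = 311 mm².
A_CD = 1544 mm².
δ_AB = -30300·680/(342.1·127000) = -0.4742 mm
δ_BC = -30300·350/(311·102000) = -0.3343 mm
δ_CD = -30300·697/(1544·193000) = -0.07085 mm
δ = Σδ_i = -0.8794 mm.

-0.879 mm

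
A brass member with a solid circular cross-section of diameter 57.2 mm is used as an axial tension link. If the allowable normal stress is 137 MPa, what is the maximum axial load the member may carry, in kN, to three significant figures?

A = 2570 mm².
P_max = σ_allow · A = 137 · 2570 = 352000 N = 352 kN.

352 kN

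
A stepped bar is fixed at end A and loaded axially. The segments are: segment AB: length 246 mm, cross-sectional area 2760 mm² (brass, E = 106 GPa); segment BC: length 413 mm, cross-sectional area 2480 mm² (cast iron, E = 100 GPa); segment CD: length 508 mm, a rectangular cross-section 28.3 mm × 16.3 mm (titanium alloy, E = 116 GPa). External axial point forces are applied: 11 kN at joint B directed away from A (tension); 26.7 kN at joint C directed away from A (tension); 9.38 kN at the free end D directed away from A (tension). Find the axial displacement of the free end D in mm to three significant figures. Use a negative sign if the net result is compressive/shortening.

0.189 mm

Internal axial forces (sectioning from the free end, tension +): N_CD = 9.38 kN, N_BC = 36.08 kN, N_AB = 47.08 kN.
A_CD = 461.3 mm².
δ_AB = 47080·246/(2760·106000) = 0.03959 mm
δ_BC = 36080·413/(2480·100000) = 0.06008 mm
δ_CD = 9380·508/(461.3·116000) = 0.08905 mm
δ = Σδ_i = 0.1887 mm.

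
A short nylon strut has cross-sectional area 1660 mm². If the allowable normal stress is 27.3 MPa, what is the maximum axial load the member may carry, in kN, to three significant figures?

45.3 kN

P_max = σ_allow · A = 27.3 · 1660 = 45320 N = 45.32 kN.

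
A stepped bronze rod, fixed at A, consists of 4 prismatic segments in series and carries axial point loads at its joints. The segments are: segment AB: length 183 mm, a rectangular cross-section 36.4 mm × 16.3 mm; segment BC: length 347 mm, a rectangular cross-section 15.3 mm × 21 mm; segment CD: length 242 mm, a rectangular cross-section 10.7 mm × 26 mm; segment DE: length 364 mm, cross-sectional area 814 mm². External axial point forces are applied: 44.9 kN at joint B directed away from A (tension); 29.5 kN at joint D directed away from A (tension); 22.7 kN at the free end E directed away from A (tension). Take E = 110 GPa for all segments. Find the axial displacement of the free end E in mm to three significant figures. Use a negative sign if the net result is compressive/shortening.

Internal axial forces (sectioning from the free end, tension +): N_DE = 22.7 kN, N_CD = 52.2 kN, N_BC = 52.2 kN, N_AB = 97.1 kN.
A_AB = 593.3 mm².
A_BC = 321.3 mm².
A_CD = 278.2 mm².
δ_AB = 97100·183/(593.3·110000) = 0.2723 mm
δ_BC = 52200·347/(321.3·110000) = 0.5125 mm
δ_CD = 52200·242/(278.2·110000) = 0.4128 mm
δ_DE = 22700·364/(814·110000) = 0.09228 mm
δ = Σδ_i = 1.29 mm.

1.29 mm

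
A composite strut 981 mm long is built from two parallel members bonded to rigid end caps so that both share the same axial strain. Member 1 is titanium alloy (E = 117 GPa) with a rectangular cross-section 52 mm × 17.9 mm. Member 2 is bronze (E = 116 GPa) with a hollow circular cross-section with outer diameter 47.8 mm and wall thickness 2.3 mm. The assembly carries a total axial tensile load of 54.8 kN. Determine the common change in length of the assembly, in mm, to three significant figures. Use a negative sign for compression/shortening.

A_1 = 930.8 mm².
A_2 = 328.8 mm².
Equal strain + equilibrium ⇒ each member carries load in proportion to AE: A₁E₁ = 108900000 N, A₂E₂ = 38140000 N, ΣAE = 147000000 N.
δ = PL/ΣAE = 54800·981/147000000 = 0.3656 mm.

0.366 mm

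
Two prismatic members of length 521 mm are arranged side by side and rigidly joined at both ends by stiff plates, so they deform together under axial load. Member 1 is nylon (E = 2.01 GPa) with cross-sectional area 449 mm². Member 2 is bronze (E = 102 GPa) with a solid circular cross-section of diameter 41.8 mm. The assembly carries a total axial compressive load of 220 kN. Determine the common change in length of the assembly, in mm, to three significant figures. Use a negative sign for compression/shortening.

-0.814 mm

A_2 = 1372 mm².
Equal strain + equilibrium ⇒ each member carries load in proportion to AE: A₁E₁ = 902500 N, A₂E₂ = 140000000 N, ΣAE = 140900000 N.
δ = PL/ΣAE = -220000·521/140900000 = -0.8136 mm.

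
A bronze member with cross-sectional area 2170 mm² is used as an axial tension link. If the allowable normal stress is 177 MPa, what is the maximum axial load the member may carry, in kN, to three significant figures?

P_max = σ_allow · A = 177 · 2170 = 384100 N = 384.1 kN.

384 kN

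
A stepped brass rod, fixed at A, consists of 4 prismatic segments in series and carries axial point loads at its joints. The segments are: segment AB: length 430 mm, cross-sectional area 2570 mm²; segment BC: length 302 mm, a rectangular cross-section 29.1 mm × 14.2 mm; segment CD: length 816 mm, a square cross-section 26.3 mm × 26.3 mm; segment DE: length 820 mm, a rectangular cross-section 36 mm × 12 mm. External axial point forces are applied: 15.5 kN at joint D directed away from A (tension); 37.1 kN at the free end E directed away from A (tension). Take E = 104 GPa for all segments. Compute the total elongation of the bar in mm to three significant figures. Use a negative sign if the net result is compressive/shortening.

Internal axial forces (sectioning from the free end, tension +): N_DE = 37.1 kN, N_CD = 52.6 kN, N_BC = 52.6 kN, N_AB = 52.6 kN.
A_BC = 413.2 mm².
A_CD = 691.7 mm².
A_DE = 432 mm².
δ_AB = 52600·430/(2570·104000) = 0.08462 mm
δ_BC = 52600·302/(413.2·104000) = 0.3696 mm
δ_CD = 52600·816/(691.7·104000) = 0.5967 mm
δ_DE = 37100·820/(432·104000) = 0.6771 mm
δ = Σδ_i = 1.728 mm.

1.73 mm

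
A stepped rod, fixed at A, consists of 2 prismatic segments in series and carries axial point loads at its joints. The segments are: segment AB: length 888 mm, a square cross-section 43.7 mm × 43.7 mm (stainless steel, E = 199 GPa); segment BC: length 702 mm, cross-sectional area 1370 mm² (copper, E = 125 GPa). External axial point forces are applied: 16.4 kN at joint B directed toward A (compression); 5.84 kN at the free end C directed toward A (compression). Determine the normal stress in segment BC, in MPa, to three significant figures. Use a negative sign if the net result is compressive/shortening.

-4.26 MPa

Internal axial forces (sectioning from the free end, tension +): N_BC = -5.84 kN, N_AB = -22.24 kN.
σ_BC = N_BC/A_BC = -5840/1370 = -4.263 MPa.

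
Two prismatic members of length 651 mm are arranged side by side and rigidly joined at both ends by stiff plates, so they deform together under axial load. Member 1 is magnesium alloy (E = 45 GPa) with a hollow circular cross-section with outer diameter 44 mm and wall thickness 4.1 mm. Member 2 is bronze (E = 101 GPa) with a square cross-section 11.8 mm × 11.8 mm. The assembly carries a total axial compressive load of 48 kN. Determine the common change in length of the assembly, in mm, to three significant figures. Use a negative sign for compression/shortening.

A_1 = 513.9 mm².
A_2 = 139.2 mm².
Equal strain + equilibrium ⇒ each member carries load in proportion to AE: A₁E₁ = 23130000 N, A₂E₂ = 14060000 N, ΣAE = 37190000 N.
δ = PL/ΣAE = -48000·651/37190000 = -0.8402 mm.

-0.840 mm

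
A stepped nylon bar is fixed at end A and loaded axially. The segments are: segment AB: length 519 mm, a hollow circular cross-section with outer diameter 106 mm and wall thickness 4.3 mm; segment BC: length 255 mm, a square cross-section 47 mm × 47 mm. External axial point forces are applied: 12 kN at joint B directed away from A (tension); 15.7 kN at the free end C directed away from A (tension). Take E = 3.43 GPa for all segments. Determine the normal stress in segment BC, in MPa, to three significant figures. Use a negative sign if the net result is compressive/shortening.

7.11 MPa

Internal axial forces (sectioning from the free end, tension +): N_BC = 15.7 kN, N_AB = 27.7 kN.
A_BC = 2209 mm².
σ_BC = N_BC/A_BC = 15700/2209 = 7.107 MPa.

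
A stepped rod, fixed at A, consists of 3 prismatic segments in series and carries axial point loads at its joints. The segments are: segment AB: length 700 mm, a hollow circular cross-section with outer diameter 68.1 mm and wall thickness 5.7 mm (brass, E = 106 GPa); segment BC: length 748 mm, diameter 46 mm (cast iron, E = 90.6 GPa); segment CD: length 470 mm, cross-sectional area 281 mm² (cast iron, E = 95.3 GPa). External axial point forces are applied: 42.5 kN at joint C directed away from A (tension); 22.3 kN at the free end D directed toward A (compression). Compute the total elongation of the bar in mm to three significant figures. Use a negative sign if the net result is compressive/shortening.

-0.172 mm

Internal axial forces (sectioning from the free end, tension +): N_CD = -22.3 kN, N_BC = 20.2 kN, N_AB = 20.2 kN.
A_AB = 1117 mm².
A_BC = 1662 mm².
δ_AB = 20200·700/(1117·106000) = 0.1194 mm
δ_BC = 20200·748/(1662·90600) = 0.1004 mm
δ_CD = -22300·470/(281·95300) = -0.3914 mm
δ = Σδ_i = -0.1717 mm.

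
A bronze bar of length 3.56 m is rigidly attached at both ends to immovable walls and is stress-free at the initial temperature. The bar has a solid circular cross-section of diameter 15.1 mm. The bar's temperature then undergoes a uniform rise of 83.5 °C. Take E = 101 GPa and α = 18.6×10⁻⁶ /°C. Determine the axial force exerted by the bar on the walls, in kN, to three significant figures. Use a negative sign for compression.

-28.1 kN

Free thermal expansion αLΔT = 18.6e-6 · 3560 · 83.5 = 5.529 mm.
The walls impose strain ε = −(5.529)/3560 = -1.5531e-03; σ = Eε = 101000 · -1.5531e-03 = -156.9 MPa.
Wall reaction R = σ·A = -156.9·179.1 = -28090 N = -28.09 kN.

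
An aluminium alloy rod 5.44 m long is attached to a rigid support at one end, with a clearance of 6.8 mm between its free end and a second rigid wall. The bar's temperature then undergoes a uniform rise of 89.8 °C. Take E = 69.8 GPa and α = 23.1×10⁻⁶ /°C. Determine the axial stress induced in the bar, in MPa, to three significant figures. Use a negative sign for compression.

-57.5 MPa

Free thermal expansion αLΔT = 23.1e-6 · 5440 · 89.8 = 11.28 mm.
The walls engage after the gap closes; constrained expansion = 11.28 − 6.8 = 4.485 mm.
The walls impose strain ε = −(4.485)/5440 = -8.2438e-04; σ = Eε = 69800 · -8.2438e-04 = -57.54 MPa.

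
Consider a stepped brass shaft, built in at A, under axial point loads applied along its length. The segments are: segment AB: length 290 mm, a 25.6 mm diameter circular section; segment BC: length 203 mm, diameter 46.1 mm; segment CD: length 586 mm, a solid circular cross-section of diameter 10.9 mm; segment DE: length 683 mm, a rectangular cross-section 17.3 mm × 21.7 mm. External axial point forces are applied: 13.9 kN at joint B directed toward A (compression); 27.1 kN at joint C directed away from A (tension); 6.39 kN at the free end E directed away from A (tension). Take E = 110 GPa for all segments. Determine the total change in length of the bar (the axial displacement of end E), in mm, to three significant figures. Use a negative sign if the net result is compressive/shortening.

Internal axial forces (sectioning from the free end, tension +): N_DE = 6.39 kN, N_CD = 6.39 kN, N_BC = 33.49 kN, N_AB = 19.59 kN.
A_AB = 514.7 mm².
A_BC = 1669 mm².
A_CD = 93.31 mm².
A_DE = 375.4 mm².
δ_AB = 19590·290/(514.7·110000) = 0.1003 mm
δ_BC = 33490·203/(1669·110000) = 0.03703 mm
δ_CD = 6390·586/(93.31·110000) = 0.3648 mm
δ_DE = 6390·683/(375.4·110000) = 0.1057 mm
δ = Σδ_i = 0.6079 mm.

0.608 mm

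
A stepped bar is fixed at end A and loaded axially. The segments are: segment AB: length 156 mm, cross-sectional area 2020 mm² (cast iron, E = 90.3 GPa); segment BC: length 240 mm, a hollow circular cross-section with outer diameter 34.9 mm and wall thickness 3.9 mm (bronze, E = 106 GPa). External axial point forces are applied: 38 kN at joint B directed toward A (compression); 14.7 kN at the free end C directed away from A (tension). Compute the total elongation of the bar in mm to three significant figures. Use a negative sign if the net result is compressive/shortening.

0.0677 mm

Internal axial forces (sectioning from the free end, tension +): N_BC = 14.7 kN, N_AB = -23.3 kN.
A_BC = 379.8 mm².
δ_AB = -23300·156/(2020·90300) = -0.01993 mm
δ_BC = 14700·240/(379.8·106000) = 0.08763 mm
δ = Σδ_i = 0.0677 mm.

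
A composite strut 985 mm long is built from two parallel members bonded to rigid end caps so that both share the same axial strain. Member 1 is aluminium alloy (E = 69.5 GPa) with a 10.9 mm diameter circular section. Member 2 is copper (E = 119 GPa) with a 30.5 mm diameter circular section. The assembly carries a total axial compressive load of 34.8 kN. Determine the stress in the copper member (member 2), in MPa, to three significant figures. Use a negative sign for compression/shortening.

-44.3 MPa

A_1 = 93.31 mm².
A_2 = 730.6 mm².
Equal strain + equilibrium ⇒ each member carries load in proportion to AE: A₁E₁ = 6485000 N, A₂E₂ = 86940000 N, ΣAE = 93430000 N.
σ₂ = P·E₂/ΣAE = -34800·119000/93430000 = -44.32 MPa.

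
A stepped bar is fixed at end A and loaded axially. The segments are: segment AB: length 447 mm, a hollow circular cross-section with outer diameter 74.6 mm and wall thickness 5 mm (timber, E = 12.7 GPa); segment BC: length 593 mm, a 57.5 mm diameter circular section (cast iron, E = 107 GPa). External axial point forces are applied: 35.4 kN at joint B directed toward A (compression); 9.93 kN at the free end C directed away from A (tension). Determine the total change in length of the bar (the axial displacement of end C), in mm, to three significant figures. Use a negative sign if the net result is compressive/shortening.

-0.799 mm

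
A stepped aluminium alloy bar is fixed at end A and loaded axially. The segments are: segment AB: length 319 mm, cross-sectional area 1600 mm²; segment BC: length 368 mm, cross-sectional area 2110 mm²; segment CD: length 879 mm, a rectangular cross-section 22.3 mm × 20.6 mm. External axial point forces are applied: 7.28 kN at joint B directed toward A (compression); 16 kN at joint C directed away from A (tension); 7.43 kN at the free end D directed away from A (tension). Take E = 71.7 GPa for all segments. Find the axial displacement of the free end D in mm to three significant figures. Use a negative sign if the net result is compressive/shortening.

Internal axial forces (sectioning from the free end, tension +): N_CD = 7.43 kN, N_BC = 23.43 kN, N_AB = 16.15 kN.
A_CD = 459.4 mm².
δ_AB = 16150·319/(1600·71700) = 0.04491 mm
δ_BC = 23430·368/(2110·71700) = 0.05699 mm
δ_CD = 7430·879/(459.4·71700) = 0.1983 mm
δ = Σδ_i = 0.3002 mm.

0.300 mm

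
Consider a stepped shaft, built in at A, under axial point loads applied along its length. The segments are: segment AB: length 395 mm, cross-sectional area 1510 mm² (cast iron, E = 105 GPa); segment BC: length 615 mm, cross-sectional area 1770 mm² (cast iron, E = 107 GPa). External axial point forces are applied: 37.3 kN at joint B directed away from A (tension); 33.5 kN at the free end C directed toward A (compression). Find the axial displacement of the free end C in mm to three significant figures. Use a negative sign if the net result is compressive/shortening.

-0.0993 mm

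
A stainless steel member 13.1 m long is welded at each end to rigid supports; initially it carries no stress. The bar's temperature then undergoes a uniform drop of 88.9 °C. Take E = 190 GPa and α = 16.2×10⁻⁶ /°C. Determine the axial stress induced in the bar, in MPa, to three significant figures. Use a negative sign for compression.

274 MPa

Free thermal expansion αLΔT = 16.2e-6 · 13100 · -88.9 = -18.87 mm.
The walls impose strain ε = −(-18.87)/13100 = 1.4402e-03; σ = Eε = 190000 · 1.4402e-03 = 273.6 MPa.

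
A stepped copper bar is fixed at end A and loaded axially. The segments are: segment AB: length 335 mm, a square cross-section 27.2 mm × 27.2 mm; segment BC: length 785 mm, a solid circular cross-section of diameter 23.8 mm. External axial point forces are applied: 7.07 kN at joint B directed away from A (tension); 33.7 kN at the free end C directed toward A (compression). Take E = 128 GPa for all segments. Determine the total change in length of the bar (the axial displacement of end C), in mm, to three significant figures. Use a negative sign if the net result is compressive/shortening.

-0.559 mm

Internal axial forces (sectioning from the free end, tension +): N_BC = -33.7 kN, N_AB = -26.63 kN.
A_AB = 739.8 mm².
A_BC = 444.9 mm².
δ_AB = -26630·335/(739.8·128000) = -0.0942 mm
δ_BC = -33700·785/(444.9·128000) = -0.4646 mm
δ = Σδ_i = -0.5588 mm.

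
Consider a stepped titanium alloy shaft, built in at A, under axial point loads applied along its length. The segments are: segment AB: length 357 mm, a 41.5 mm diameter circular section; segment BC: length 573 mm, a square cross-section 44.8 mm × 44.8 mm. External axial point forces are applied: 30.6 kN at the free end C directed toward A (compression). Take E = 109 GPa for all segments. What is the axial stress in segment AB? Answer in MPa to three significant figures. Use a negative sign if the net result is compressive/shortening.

Internal axial forces (sectioning from the free end, tension +): N_BC = -30.6 kN, N_AB = -30.6 kN.
A_AB = 1353 mm².
σ_AB = N_AB/A_AB = -30600/1353 = -22.62 MPa.

-22.6 MPa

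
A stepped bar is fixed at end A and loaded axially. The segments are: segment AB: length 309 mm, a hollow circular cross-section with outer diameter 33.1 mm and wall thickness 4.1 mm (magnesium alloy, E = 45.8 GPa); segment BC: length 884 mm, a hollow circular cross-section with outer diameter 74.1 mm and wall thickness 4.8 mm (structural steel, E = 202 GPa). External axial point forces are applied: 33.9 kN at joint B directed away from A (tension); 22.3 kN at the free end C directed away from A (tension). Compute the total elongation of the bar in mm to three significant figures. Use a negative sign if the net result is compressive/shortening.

Internal axial forces (sectioning from the free end, tension +): N_BC = 22.3 kN, N_AB = 56.2 kN.
A_AB = 373.5 mm².
A_BC = 1045 mm².
δ_AB = 56200·309/(373.5·45800) = 1.015 mm
δ_BC = 22300·884/(1045·202000) = 0.09339 mm
δ = Σδ_i = 1.108 mm.

1.11 mm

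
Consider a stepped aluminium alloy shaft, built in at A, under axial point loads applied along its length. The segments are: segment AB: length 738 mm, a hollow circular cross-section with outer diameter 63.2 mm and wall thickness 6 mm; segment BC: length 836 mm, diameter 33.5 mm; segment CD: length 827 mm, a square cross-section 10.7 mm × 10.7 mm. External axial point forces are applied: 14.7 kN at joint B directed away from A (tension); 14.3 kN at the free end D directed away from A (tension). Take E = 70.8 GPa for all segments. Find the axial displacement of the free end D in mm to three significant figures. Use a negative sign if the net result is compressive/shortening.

1.93 mm

Internal axial forces (sectioning from the free end, tension +): N_CD = 14.3 kN, N_BC = 14.3 kN, N_AB = 29 kN.
A_AB = 1078 mm².
A_BC = 881.4 mm².
A_CD = 114.5 mm².
δ_AB = 29000·738/(1078·70800) = 0.2804 mm
δ_BC = 14300·836/(881.4·70800) = 0.1916 mm
δ_CD = 14300·827/(114.5·70800) = 1.459 mm
δ = Σδ_i = 1.931 mm.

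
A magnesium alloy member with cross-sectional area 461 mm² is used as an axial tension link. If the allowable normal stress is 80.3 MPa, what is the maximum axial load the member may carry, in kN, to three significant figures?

37.0 kN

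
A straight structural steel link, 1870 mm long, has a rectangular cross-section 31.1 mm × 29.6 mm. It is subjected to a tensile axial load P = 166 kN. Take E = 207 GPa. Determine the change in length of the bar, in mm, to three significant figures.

1.63 mm

A = 920.6 mm².
δ_mech = NL/(AE) = 166000·1870/(920.6·207000) = 1.629 mm.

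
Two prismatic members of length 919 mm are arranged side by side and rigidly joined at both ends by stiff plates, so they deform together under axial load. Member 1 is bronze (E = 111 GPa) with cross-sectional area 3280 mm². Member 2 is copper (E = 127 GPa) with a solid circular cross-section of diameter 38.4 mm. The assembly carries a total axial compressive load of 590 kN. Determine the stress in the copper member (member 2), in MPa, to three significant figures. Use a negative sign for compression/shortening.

A_2 = 1158 mm².
Equal strain + equilibrium ⇒ each member carries load in proportion to AE: A₁E₁ = 364100000 N, A₂E₂ = 147100000 N, ΣAE = 511200000 N.
σ₂ = P·E₂/ΣAE = -590000·127000/511200000 = -146.6 MPa.

-147 MPa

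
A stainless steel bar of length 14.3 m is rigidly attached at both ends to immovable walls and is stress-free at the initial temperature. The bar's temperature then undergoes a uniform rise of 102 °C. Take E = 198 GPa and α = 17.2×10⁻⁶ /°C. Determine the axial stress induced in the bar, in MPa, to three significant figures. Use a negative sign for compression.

-347 MPa

Free thermal expansion αLΔT = 17.2e-6 · 14300 · 102 = 25.09 mm.
The walls impose strain ε = −(25.09)/14300 = -1.7544e-03; σ = Eε = 198000 · -1.7544e-03 = -347.4 MPa.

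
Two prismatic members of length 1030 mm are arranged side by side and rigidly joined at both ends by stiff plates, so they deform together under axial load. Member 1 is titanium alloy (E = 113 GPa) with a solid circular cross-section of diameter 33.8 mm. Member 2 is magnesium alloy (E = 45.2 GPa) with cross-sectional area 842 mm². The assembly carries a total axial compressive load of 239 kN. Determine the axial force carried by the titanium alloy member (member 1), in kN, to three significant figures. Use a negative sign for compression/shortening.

A_1 = 897.3 mm².
Equal strain + equilibrium ⇒ each member carries load in proportion to AE: A₁E₁ = 101400000 N, A₂E₂ = 38060000 N, ΣAE = 139400000 N.
F₁ = P·A₁E₁/ΣAE = -239000·101400000/139400000 = -173800 N.

-174 kN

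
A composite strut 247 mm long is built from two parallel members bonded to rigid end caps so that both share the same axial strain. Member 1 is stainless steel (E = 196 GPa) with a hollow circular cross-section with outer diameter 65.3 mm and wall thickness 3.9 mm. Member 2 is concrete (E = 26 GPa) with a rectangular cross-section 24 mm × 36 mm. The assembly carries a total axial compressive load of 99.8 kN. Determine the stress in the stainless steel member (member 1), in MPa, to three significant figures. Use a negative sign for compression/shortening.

-115 MPa

A_1 = 752.3 mm².
A_2 = 864 mm².
Equal strain + equilibrium ⇒ each member carries load in proportion to AE: A₁E₁ = 147400000 N, A₂E₂ = 22460000 N, ΣAE = 169900000 N.
σ₁ = P·E₁/ΣAE = -99800·196000/169900000 = -115.1 MPa.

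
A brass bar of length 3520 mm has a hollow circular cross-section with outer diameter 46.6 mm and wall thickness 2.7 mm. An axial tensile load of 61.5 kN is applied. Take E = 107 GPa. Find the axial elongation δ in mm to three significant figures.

A = 372.4 mm².
δ_mech = NL/(AE) = 61500·3520/(372.4·107000) = 5.433 mm.

5.43 mm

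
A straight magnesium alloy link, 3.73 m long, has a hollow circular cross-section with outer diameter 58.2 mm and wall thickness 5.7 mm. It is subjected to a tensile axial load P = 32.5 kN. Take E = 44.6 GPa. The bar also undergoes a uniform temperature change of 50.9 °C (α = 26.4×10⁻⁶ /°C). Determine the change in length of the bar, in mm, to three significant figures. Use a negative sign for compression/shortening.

A = 940.1 mm².
δ_mech = NL/(AE) = 32500·3730/(940.1·44600) = 2.891 mm.
δ_thermal = αLΔT = 26.4e-6·3730·50.9 = 5.012 mm.
δ = δ_mech + δ_thermal = 7.903 mm.

7.90 mm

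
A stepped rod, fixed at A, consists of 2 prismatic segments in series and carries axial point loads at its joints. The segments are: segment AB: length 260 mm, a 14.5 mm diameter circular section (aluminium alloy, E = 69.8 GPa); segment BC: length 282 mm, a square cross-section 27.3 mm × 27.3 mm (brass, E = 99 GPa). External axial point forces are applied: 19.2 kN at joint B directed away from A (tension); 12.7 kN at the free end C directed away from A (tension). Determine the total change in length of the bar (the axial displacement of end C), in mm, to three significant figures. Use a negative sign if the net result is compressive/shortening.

Internal axial forces (sectioning from the free end, tension +): N_BC = 12.7 kN, N_AB = 31.9 kN.
A_AB = 165.1 mm².
A_BC = 745.3 mm².
δ_AB = 31900·260/(165.1·69800) = 0.7196 mm
δ_BC = 12700·282/(745.3·99000) = 0.04854 mm
δ = Σδ_i = 0.7681 mm.

0.768 mm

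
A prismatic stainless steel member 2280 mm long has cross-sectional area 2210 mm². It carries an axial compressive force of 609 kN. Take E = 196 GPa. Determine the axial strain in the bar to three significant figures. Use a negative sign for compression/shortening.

-0.00141

σ = N/A = -275.6 MPa; ε = σ/E = -275.6/196000 = -1.406e-03.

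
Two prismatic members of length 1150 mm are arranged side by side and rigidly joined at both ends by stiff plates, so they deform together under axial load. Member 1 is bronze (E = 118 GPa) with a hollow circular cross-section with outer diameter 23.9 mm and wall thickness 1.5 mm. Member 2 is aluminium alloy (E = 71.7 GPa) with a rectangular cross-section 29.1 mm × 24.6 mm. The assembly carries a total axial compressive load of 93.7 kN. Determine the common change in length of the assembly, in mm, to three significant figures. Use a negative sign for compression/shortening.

A_1 = 105.6 mm².
A_2 = 715.9 mm².
Equal strain + equilibrium ⇒ each member carries load in proportion to AE: A₁E₁ = 12460000 N, A₂E₂ = 51330000 N, ΣAE = 63780000 N.
δ = PL/ΣAE = -93700·1150/63780000 = -1.689 mm.

-1.69 mm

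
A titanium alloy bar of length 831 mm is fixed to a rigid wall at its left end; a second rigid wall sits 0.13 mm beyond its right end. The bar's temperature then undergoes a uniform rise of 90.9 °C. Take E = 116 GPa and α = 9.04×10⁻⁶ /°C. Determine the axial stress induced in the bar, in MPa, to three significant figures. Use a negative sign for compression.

-77.2 MPa

Free thermal expansion αLΔT = 9.04e-6 · 831 · 90.9 = 0.6829 mm.
The walls engage after the gap closes; constrained expansion = 0.6829 − 0.13 = 0.5529 mm.
The walls impose strain ε = −(0.5529)/831 = -6.6530e-04; σ = Eε = 116000 · -6.6530e-04 = -77.17 MPa.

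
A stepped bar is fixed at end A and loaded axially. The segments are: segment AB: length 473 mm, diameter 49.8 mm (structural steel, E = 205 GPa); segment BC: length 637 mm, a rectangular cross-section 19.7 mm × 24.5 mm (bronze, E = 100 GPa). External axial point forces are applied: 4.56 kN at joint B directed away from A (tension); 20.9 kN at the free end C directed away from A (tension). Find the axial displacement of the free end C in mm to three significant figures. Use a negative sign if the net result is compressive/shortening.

Internal axial forces (sectioning from the free end, tension +): N_BC = 20.9 kN, N_AB = 25.46 kN.
A_AB = 1948 mm².
A_BC = 482.6 mm².
δ_AB = 25460·473/(1948·205000) = 0.03016 mm
δ_BC = 20900·637/(482.6·100000) = 0.2758 mm
δ = Σδ_i = 0.306 mm.

0.306 mm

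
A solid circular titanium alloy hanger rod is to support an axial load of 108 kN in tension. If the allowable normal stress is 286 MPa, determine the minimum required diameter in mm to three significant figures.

21.9 mm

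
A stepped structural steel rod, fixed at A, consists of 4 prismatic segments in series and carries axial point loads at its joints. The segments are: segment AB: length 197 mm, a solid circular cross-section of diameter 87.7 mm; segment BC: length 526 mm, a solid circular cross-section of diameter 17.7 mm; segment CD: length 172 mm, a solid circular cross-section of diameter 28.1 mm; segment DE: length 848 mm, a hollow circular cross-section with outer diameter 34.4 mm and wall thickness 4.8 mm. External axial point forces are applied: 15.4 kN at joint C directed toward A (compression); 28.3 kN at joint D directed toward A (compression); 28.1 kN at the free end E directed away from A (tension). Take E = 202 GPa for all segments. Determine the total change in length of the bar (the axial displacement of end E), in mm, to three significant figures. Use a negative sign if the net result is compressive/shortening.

Internal axial forces (sectioning from the free end, tension +): N_DE = 28.1 kN, N_CD = -0.2 kN, N_BC = -15.6 kN, N_AB = -15.6 kN.
A_AB = 6041 mm².
A_BC = 246.1 mm².
A_CD = 620.2 mm².
A_DE = 446.4 mm².
δ_AB = -15600·197/(6041·202000) = -0.002519 mm
δ_BC = -15600·526/(246.1·202000) = -0.1651 mm
δ_CD = -200·172/(620.2·202000) = -0.0002746 mm
δ_DE = 28100·848/(446.4·202000) = 0.2643 mm
δ = Σδ_i = 0.0964 mm.

0.0964 mm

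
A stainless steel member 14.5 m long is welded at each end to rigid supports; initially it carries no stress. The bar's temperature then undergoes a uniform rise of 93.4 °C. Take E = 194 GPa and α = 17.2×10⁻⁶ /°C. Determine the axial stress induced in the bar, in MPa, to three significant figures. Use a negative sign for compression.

-312 MPa

Free thermal expansion αLΔT = 17.2e-6 · 14500 · 93.4 = 23.29 mm.
The walls impose strain ε = −(23.29)/14500 = -1.6065e-03; σ = Eε = 194000 · -1.6065e-03 = -311.7 MPa.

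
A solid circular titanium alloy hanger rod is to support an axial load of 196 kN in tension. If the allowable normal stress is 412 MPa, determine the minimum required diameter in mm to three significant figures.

24.6 mm

Required area A ≥ P/σ_allow = 196000/412 = 475.7 mm².
For a solid circular section, d ≥ √(4A/π) = 24.61 mm.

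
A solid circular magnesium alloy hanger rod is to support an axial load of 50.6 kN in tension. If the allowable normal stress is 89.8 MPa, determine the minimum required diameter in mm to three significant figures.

Required area A ≥ P/σ_allow = 50600/89.8 = 563.5 mm².
For a solid circular section, d ≥ √(4A/π) = 26.79 mm.

26.8 mm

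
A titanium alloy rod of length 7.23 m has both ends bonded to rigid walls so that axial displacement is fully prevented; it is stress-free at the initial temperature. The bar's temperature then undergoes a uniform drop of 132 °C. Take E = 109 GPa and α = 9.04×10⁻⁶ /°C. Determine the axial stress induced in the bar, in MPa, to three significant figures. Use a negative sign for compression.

Free thermal expansion αLΔT = 9.04e-6 · 7230 · -132 = -8.627 mm.
The walls impose strain ε = −(-8.627)/7230 = 1.1933e-03; σ = Eε = 109000 · 1.1933e-03 = 130.1 MPa.

130 MPa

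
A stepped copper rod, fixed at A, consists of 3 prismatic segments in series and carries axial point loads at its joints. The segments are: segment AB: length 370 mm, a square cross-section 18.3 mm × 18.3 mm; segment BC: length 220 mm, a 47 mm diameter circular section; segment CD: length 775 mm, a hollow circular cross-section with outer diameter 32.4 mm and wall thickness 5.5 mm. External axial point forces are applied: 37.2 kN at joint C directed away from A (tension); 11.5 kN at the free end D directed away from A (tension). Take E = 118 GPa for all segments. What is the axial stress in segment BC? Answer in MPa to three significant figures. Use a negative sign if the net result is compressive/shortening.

Internal axial forces (sectioning from the free end, tension +): N_CD = 11.5 kN, N_BC = 48.7 kN, N_AB = 48.7 kN.
A_BC = 1735 mm².
σ_BC = N_BC/A_BC = 48700/1735 = 28.07 MPa.

28.1 MPa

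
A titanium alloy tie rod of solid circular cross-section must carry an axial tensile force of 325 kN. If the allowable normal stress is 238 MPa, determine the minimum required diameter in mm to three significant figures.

41.7 mm

Required area A ≥ P/σ_allow = 325000/238 = 1366 mm².
For a solid circular section, d ≥ √(4A/π) = 41.7 mm.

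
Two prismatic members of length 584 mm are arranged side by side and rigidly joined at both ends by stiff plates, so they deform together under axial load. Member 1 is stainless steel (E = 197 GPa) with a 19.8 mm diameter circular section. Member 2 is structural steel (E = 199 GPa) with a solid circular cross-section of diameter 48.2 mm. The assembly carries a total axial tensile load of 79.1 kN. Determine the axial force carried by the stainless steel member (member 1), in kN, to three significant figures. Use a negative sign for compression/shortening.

11.3 kN

A_1 = 307.9 mm².
A_2 = 1825 mm².
Equal strain + equilibrium ⇒ each member carries load in proportion to AE: A₁E₁ = 60660000 N, A₂E₂ = 363100000 N, ΣAE = 423800000 N.
F₁ = P·A₁E₁/ΣAE = 79100·60660000/423800000 = 11320 N.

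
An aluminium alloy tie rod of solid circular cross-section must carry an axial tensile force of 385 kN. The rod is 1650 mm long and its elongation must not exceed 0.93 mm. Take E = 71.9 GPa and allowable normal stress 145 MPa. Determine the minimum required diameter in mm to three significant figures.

110 mm

Required area A ≥ P/σ_allow = 385000/145 = 2655 mm².
For a solid circular section, d ≥ √(4A/π) = 58.14 mm.
Elongation limit: A ≥ PL/(Eδ_allow) = 385000·1650/(71900·0.93) = 9500 mm² ⇒ d ≥ 110 mm.
The elongation limit governs.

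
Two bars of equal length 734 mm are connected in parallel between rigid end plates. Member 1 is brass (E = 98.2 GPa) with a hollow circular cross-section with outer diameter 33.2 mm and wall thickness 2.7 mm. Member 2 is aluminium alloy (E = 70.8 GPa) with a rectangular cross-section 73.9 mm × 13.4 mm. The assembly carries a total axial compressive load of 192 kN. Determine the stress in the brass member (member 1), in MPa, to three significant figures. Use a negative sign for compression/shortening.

A_1 = 258.7 mm².
A_2 = 990.3 mm².
Equal strain + equilibrium ⇒ each member carries load in proportion to AE: A₁E₁ = 25410000 N, A₂E₂ = 70110000 N, ΣAE = 95520000 N.
σ₁ = P·E₁/ΣAE = -192000·98200/95520000 = -197.4 MPa.

-197 MPa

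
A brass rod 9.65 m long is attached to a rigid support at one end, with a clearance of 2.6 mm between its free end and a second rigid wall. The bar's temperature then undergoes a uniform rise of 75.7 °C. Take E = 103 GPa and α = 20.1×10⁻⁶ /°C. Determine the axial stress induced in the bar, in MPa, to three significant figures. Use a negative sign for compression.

-129 MPa

Free thermal expansion αLΔT = 20.1e-6 · 9650 · 75.7 = 14.68 mm.
The walls engage after the gap closes; constrained expansion = 14.68 − 2.6 = 12.08 mm.
The walls impose strain ε = −(12.08)/9650 = -1.2521e-03; σ = Eε = 103000 · -1.2521e-03 = -129 MPa.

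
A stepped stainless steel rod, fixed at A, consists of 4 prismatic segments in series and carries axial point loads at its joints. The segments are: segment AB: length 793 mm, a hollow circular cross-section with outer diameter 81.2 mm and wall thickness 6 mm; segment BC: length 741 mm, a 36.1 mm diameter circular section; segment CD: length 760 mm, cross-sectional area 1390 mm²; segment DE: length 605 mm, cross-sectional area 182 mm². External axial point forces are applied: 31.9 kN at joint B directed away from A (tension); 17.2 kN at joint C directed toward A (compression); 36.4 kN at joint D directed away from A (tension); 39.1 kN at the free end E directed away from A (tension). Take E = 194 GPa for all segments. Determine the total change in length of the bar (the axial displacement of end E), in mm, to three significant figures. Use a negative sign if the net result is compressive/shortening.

Internal axial forces (sectioning from the free end, tension +): N_DE = 39.1 kN, N_CD = 75.5 kN, N_BC = 58.3 kN, N_AB = 90.2 kN.
A_AB = 1417 mm².
A_BC = 1024 mm².
δ_AB = 90200·793/(1417·194000) = 0.2601 mm
δ_BC = 58300·741/(1024·194000) = 0.2176 mm
δ_CD = 75500·760/(1390·194000) = 0.2128 mm
δ_DE = 39100·605/(182·194000) = 0.67 mm
δ = Σδ_i = 1.36 mm.

1.36 mm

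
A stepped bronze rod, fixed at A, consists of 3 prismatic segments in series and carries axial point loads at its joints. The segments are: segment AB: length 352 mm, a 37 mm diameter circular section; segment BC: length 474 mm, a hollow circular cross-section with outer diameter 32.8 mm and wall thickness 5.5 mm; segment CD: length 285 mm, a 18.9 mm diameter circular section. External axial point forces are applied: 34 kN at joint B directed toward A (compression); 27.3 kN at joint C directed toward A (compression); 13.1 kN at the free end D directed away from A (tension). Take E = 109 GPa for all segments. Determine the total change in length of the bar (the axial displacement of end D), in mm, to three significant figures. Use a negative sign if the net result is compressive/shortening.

-0.154 mm

Internal axial forces (sectioning from the free end, tension +): N_CD = 13.1 kN, N_BC = -14.2 kN, N_AB = -48.2 kN.
A_AB = 1075 mm².
A_BC = 471.7 mm².
A_CD = 280.6 mm².
δ_AB = -48200·352/(1075·109000) = -0.1448 mm
δ_BC = -14200·474/(471.7·109000) = -0.1309 mm
δ_CD = 13100·285/(280.6·109000) = 0.1221 mm
δ = Σδ_i = -0.1536 mm.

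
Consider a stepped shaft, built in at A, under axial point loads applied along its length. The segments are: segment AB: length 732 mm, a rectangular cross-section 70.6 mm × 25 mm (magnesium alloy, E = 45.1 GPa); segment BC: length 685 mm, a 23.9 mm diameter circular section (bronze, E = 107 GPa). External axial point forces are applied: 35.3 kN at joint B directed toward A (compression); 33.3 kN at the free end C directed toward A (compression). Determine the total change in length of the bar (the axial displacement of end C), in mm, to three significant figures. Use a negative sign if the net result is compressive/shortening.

Internal axial forces (sectioning from the free end, tension +): N_BC = -33.3 kN, N_AB = -68.6 kN.
A_AB = 1765 mm².
A_BC = 448.6 mm².
δ_AB = -68600·732/(1765·45100) = -0.6308 mm
δ_BC = -33300·685/(448.6·107000) = -0.4752 mm
δ = Σδ_i = -1.106 mm.

-1.11 mm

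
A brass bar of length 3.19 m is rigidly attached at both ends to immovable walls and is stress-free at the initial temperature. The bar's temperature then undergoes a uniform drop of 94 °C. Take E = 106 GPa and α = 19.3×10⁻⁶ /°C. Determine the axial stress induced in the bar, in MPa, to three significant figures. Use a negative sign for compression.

192 MPa

Free thermal expansion αLΔT = 19.3e-6 · 3190 · -94 = -5.787 mm.
The walls impose strain ε = −(-5.787)/3190 = 1.8142e-03; σ = Eε = 106000 · 1.8142e-03 = 192.3 MPa.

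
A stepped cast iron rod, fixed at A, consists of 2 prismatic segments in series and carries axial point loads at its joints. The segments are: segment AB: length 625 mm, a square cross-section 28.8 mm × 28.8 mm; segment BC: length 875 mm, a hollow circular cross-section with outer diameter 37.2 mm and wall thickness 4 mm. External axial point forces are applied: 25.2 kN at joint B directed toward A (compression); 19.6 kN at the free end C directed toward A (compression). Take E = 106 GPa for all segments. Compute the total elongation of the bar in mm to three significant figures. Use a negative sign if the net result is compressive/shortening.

-0.706 mm

Internal axial forces (sectioning from the free end, tension +): N_BC = -19.6 kN, N_AB = -44.8 kN.
A_AB = 829.4 mm².
A_BC = 417.2 mm².
δ_AB = -44800·625/(829.4·106000) = -0.3185 mm
δ_BC = -19600·875/(417.2·106000) = -0.3878 mm
δ = Σδ_i = -0.7063 mm.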